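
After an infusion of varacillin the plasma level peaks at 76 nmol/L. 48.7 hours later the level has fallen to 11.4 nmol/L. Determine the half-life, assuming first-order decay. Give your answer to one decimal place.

17.8 hours

A/A₀ = 11.4/76 ≈ 0.15.
n = log₂(6.6667) ≈ 2.737 half-lives elapsed in 48.7 hours.
t½ = 48.7/2.737 ≈ 17.793 hours.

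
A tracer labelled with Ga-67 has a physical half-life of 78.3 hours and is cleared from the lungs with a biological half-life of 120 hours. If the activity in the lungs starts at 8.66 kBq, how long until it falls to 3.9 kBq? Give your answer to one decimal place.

1/t_eff = 1/t_phys + 1/t_biol = 1/78.3 + 1/120 = 0.021105 per hour.
t_eff = 78.3 × 120 / (78.3 + 120) ≈ 47.383 hours.
n = log₂(8.66/3.9) ≈ 1.1509; t = 1.1509 × 47.383 ≈ 54.532 hours.

54.5 hours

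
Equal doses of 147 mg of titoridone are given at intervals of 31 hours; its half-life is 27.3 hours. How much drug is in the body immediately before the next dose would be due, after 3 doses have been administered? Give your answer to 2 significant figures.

The 3 doses were given 93, 62, 31 hours ago.
Total = 147·(1/2)^(93/27.3) + 147·(1/2)^(62/27.3) + 147·(1/2)^(31/27.3)
      = 13.862 + 30.455 + 66.91 ≈ 111.23 mg.

110 mg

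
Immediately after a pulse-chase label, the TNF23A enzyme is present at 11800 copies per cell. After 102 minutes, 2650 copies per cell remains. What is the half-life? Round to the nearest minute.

A/A₀ = 2650/11800 ≈ 0.22458.
n = log₂(4.4528) ≈ 2.1547 half-lives elapsed in 102 minutes.
t½ = 102/2.1547 ≈ 47.338 minutes.

47 minutes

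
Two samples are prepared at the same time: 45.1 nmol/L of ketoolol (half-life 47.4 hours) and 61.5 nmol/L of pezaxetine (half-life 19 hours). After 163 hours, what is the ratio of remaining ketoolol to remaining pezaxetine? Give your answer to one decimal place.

25.9

ketoolol: 45.1 × (1/2)^(163/47.4) = 45.1 × (1/2)^3.4388 ≈ 4.159 nmol/L.
pezaxetine: 61.5 × (1/2)^(163/19) = 61.5 × (1/2)^8.5789 ≈ 0.16083 nmol/L.
Ratio ≈ 4.159 / 0.16083 ≈ 25.86.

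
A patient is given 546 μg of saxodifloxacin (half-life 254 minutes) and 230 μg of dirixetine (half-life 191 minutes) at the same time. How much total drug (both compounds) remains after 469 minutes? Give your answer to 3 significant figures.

194 μg

saxodifloxacin: 546 × (1/2)^(469/254) = 546 × (1/2)^1.8465 ≈ 151.83 μg.
dirixetine: 230 × (1/2)^(469/191) = 230 × (1/2)^2.4555 ≈ 41.932 μg.
Total = 151.83 + 41.932 ≈ 193.76 μg.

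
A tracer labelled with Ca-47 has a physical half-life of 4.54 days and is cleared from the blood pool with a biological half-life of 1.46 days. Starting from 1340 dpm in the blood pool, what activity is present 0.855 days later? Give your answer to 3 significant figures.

784 dpm

1/t_eff = 1/t_phys + 1/t_biol = 1/4.54 + 1/1.46 = 0.9052 per day.
t_eff = 4.54 × 1.46 / (4.54 + 1.46) ≈ 1.1047 days.
Remaining = 1340 × (1/2)^(0.855/1.1047) = 1340 × (1/2)^0.77394 ≈ 783.66 dpm.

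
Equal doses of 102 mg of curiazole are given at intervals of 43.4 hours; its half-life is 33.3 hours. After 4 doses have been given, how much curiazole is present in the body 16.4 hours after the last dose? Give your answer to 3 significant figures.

The 4 doses were given 146.6, 103.2, 59.8, 16.4 hours ago.
Total = 102·(1/2)^(146.6/33.3) + 102·(1/2)^(103.2/33.3) + 102·(1/2)^(59.8/33.3) + 102·(1/2)^(16.4/33.3)
      = 4.8233 + 11.904 + 29.377 + 72.501 ≈ 118.61 mg.

119 mg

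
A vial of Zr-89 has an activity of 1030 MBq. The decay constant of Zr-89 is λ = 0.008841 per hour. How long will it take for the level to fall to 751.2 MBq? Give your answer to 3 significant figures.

35.7 hours

t½ = ln 2 / λ = 0.69315 / 0.008841 ≈ 78.401 hours.
Fraction remaining = 751.2/1030 ≈ 0.72932.
n = log₂(1030/751.2) = ln(1.3711)/ln 2 ≈ 0.45538 half-lives.
t = n × t½ = 0.45538 × 78.401 ≈ 35.702 hours.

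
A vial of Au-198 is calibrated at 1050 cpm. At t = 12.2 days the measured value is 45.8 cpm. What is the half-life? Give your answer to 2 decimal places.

A/A₀ = 45.8/1050 ≈ 0.043619.
n = log₂(22.926) ≈ 4.5189 half-lives elapsed in 12.2 days.
t½ = 12.2/4.5189 ≈ 2.6998 days.

2.70 days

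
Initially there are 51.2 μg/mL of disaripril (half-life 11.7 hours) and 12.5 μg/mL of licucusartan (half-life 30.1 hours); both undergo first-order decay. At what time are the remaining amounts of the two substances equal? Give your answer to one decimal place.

38.9 hours

Set 51.2·(1/2)^(t/11.7) = 12.5·(1/2)^(t/30.1).
Taking log₂: log₂(51.2/12.5) = t·(1/11.7 − 1/30.1).
log₂(4.096) = 2.0342; 1/11.7 − 1/30.1 = 0.052247.
t = 2.0342 / 0.052247 ≈ 38.934 hours.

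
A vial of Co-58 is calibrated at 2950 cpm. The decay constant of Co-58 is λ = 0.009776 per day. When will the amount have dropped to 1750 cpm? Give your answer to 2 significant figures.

t½ = ln 2 / λ = 0.69315 / 0.009776 ≈ 70.903 days.
Fraction remaining = 1750/2950 ≈ 0.59322.
n = log₂(2950/1750) = ln(1.6857)/ln 2 ≈ 0.75336 half-lives.
t = n × t½ = 0.75336 × 70.903 ≈ 53.415 days.

53 days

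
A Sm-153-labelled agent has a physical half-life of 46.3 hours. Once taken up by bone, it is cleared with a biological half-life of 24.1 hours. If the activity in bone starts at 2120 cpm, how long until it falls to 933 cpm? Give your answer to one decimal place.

18.8 hours

1/t_eff = 1/t_phys + 1/t_biol = 1/46.3 + 1/24.1 = 0.063092 per hour.
t_eff = 46.3 × 24.1 / (46.3 + 24.1) ≈ 15.85 hours.
n = log₂(2120/933) ≈ 1.1841; t = 1.1841 × 15.85 ≈ 18.768 hours.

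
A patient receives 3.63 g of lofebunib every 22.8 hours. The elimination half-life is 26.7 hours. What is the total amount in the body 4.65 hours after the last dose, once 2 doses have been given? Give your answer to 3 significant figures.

5.00 g

The 2 doses were given 27.45, 4.65 hours ago.
Total = 3.63·(1/2)^(27.45/26.7) + 3.63·(1/2)^(4.65/26.7)
      = 1.78 + 3.2172 ≈ 4.9972 g.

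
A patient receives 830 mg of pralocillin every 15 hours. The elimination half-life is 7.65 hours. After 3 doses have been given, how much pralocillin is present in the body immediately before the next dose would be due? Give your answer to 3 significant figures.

282 mg

The 3 doses were given 45, 30, 15 hours ago.
Total = 830·(1/2)^(45/7.65) + 830·(1/2)^(30/7.65) + 830·(1/2)^(15/7.65)
      = 14.071 + 54.773 + 213.22 ≈ 282.06 mg.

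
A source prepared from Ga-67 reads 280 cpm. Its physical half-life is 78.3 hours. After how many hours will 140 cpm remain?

78.3 hours

140/280 = 1/2, so 1 half-life has elapsed.
t = 1 × 78.3 = 78.3 hours.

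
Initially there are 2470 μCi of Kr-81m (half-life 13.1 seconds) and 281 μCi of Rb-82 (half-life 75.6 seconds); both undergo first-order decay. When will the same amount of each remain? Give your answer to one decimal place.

49.7 seconds

Set 2470·(1/2)^(t/13.1) = 281·(1/2)^(t/75.6).
Taking log₂: log₂(2470/281) = t·(1/13.1 − 1/75.6).
log₂(8.79) = 3.1359; 1/13.1 − 1/75.6 = 0.063108.
t = 3.1359 / 0.063108 ≈ 49.69 seconds.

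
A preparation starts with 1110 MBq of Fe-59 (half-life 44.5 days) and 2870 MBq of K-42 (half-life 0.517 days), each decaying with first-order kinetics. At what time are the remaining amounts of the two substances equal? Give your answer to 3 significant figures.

Set 1110·(1/2)^(t/44.5) = 2870·(1/2)^(t/0.517).
Taking log₂: log₂(1110/2870) = t·(1/44.5 − 1/0.517).
log₂(0.38676) = -1.3705; 1/44.5 − 1/0.517 = -1.9118.
t = -1.3705 / -1.9118 ≈ 0.71687 days.

0.717 days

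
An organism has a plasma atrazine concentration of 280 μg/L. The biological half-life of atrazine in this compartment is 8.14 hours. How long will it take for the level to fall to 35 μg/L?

24.42 hours

35/280 = 1/8, so 3 half-lives have elapsed.
t = 3 × 8.14 = 24.42 hours.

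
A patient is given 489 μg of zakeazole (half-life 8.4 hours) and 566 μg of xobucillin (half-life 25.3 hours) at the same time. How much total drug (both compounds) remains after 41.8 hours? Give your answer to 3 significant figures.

196 μg

zakeazole: 489 × (1/2)^(41.8/8.4) = 489 × (1/2)^4.9762 ≈ 15.536 μg.
xobucillin: 566 × (1/2)^(41.8/25.3) = 566 × (1/2)^1.6522 ≈ 180.08 μg.
Total = 15.536 + 180.08 ≈ 195.61 μg.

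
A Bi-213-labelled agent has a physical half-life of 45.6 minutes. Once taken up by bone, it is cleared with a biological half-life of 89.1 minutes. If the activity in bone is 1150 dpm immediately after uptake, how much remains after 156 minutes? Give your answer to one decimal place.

31.9 dpm

1/t_eff = 1/t_phys + 1/t_biol = 1/45.6 + 1/89.1 = 0.033153 per minute.
t_eff = 45.6 × 89.1 / (45.6 + 89.1) ≈ 30.163 minutes.
Remaining = 1150 × (1/2)^(156/30.163) = 1150 × (1/2)^5.1719 ≈ 31.901 dpm.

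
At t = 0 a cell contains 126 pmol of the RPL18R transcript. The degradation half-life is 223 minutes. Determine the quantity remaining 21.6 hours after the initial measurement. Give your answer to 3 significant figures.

Convert the elapsed time: 21.6 hours = 1296 minutes.
Number of half-lives: n = 1296/223 ≈ 5.8117.
Remaining = 126 × (1/2)^5.8117 = 126 × 0.017804 ≈ 2.2433 pmol.

2.24 pmol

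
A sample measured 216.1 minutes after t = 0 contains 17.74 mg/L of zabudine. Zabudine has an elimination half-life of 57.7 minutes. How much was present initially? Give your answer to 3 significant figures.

Number of half-lives elapsed: n = 216.1/57.7 ≈ 3.7452.
A₀ = A × 2^n = 17.74 × 2^3.7452 = 17.74 × 13.41 ≈ 237.89 mg/L.

238 mg/L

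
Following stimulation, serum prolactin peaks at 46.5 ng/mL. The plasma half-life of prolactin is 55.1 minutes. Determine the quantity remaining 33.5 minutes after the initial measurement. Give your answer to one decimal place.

30.5 ng/mL

Number of half-lives: n = 33.5/55.1 ≈ 0.60799.
Remaining = 46.5 × (1/2)^0.60799 = 46.5 × 0.65611 ≈ 30.509 ng/mL.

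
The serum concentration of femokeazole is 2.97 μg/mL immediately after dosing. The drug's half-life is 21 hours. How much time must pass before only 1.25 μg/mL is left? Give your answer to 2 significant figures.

Fraction remaining = 1.25/2.97 ≈ 0.42088.
n = log₂(2.97/1.25) = ln(2.376)/ln 2 ≈ 1.2485 half-lives.
t = n × t½ = 1.2485 × 21 ≈ 26.219 hours.

26 hours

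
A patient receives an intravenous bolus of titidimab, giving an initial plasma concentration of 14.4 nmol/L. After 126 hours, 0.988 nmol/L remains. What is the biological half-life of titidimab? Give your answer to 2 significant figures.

A/A₀ = 0.988/14.4 ≈ 0.068611.
n = log₂(14.575) ≈ 3.8654 half-lives elapsed in 126 hours.
t½ = 126/3.8654 ≈ 32.597 hours.

33 hours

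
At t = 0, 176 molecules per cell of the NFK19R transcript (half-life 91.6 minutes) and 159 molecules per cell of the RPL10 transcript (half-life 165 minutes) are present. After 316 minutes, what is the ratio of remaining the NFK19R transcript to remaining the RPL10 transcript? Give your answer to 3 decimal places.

0.382

NFK19R transcript: 176 × (1/2)^(316/91.6) = 176 × (1/2)^3.4498 ≈ 16.107 molecules per cell.
RPL10 transcript: 159 × (1/2)^(316/165) = 159 × (1/2)^1.9152 ≈ 42.158 molecules per cell.
Ratio ≈ 16.107 / 42.158 ≈ 0.38207.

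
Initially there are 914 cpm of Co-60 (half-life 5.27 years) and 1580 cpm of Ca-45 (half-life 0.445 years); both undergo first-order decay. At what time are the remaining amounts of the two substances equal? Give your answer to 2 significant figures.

0.38 years

Set 914·(1/2)^(t/5.27) = 1580·(1/2)^(t/0.445).
Taking log₂: log₂(914/1580) = t·(1/5.27 − 1/0.445).
log₂(0.57848) = -0.78966; 1/5.27 − 1/0.445 = -2.0574.
t = -0.78966 / -2.0574 ≈ 0.38381 years.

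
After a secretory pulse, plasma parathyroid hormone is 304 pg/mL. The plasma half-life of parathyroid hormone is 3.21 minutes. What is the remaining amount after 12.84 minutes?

Elapsed time is 4 half-lives (12.84/3.21).
Each half-life halves the amount: 304 × (1/2)^4 = 304/16 = 19 pg/mL.

19 pg/mL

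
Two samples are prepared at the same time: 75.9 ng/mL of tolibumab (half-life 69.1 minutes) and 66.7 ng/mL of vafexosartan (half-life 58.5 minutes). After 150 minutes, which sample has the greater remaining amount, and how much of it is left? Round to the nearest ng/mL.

tolibumab: 75.9 × (1/2)^2.1708 ≈ 16.857 ng/mL.
vafexosartan: 66.7 × (1/2)^2.5641 ≈ 11.279 ng/mL.
Tolibumab has more remaining, at ≈ 16.857 ng/mL.

tolibumab, 17 ng/mL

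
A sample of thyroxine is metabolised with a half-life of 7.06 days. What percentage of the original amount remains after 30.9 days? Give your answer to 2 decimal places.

n = 30.9/7.06 ≈ 4.3768 half-lives.
Fraction remaining = (1/2)^4.3768 ≈ 0.048135, i.e. 4.8135%.

4.81%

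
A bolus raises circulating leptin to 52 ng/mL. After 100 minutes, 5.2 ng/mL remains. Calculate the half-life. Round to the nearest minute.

30 minutes

A/A₀ = 5.2/52 ≈ 0.1.
n = log₂(10) ≈ 3.3219 half-lives elapsed in 100 minutes.
t½ = 100/3.3219 ≈ 30.103 minutes.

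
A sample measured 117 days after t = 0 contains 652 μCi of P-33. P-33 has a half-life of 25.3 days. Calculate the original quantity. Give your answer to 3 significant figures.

Number of half-lives elapsed: n = 117/25.3 ≈ 4.6245.
A₀ = A × 2^n = 652 × 2^4.6245 = 652 × 24.667 ≈ 16083 μCi.

16100 μCi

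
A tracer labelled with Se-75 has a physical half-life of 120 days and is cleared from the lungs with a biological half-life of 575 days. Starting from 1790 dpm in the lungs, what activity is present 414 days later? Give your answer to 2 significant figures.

99 dpm

1/t_eff = 1/t_phys + 1/t_biol = 1/120 + 1/575 = 0.010072 per day.
t_eff = 120 × 575 / (120 + 575) ≈ 99.281 days.
Remaining = 1790 × (1/2)^(414/99.281) = 1790 × (1/2)^4.17 ≈ 99.439 dpm.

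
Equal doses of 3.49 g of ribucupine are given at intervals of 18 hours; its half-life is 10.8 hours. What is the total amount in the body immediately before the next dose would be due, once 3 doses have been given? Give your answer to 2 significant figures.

1.6 g

The 3 doses were given 54, 36, 18 hours ago.
Total = 3.49·(1/2)^(54/10.8) + 3.49·(1/2)^(36/10.8) + 3.49·(1/2)^(18/10.8)
      = 0.10906 + 0.34625 + 1.0993 ≈ 1.5546 g.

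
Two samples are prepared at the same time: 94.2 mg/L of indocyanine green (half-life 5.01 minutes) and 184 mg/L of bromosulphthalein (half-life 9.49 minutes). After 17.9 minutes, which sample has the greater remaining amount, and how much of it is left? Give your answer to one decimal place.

indocyanine green: 94.2 × (1/2)^3.5729 ≈ 7.9162 mg/L.
bromosulphthalein: 184 × (1/2)^1.8862 ≈ 49.776 mg/L.
Bromosulphthalein has more remaining, at ≈ 49.776 mg/L.

bromosulphthalein, 49.8 mg/L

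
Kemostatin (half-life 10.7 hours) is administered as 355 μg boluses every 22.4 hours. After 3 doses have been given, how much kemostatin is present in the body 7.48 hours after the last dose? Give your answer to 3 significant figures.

The 3 doses were given 52.28, 29.88, 7.48 hours ago.
Total = 355·(1/2)^(52.28/10.7) + 355·(1/2)^(29.88/10.7) + 355·(1/2)^(7.48/10.7)
      = 12.006 + 51.238 + 218.67 ≈ 281.91 μg.

282 μg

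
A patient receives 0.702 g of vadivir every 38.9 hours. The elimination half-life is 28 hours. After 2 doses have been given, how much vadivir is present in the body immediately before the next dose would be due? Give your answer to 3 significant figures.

The 2 doses were given 77.8, 38.9 hours ago.
Total = 0.702·(1/2)^(77.8/28) + 0.702·(1/2)^(38.9/28)
      = 0.10231 + 0.26799 ≈ 0.3703 g.

0.370 g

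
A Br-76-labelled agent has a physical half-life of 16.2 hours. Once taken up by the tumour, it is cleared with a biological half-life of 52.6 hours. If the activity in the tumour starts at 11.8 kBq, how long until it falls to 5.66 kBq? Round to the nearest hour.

1/t_eff = 1/t_phys + 1/t_biol = 1/16.2 + 1/52.6 = 0.08074 per hour.
t_eff = 16.2 × 52.6 / (16.2 + 52.6) ≈ 12.385 hours.
n = log₂(11.8/5.66) ≈ 1.0599; t = 1.0599 × 12.385 ≈ 13.128 hours.

13 hours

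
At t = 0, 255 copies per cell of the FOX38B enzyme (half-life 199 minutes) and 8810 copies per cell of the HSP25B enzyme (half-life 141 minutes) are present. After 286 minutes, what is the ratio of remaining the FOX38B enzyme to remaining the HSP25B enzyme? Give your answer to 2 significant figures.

0.044

FOX38B enzyme: 255 × (1/2)^(286/199) = 255 × (1/2)^1.4372 ≈ 94.168 copies per cell.
HSP25B enzyme: 8810 × (1/2)^(286/141) = 8810 × (1/2)^2.0284 ≈ 2159.6 copies per cell.
Ratio ≈ 94.168 / 2159.6 ≈ 0.043604.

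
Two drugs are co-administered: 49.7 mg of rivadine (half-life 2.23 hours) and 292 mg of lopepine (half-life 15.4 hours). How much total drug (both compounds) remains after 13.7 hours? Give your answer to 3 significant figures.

158 mg

rivadine: 49.7 × (1/2)^(13.7/2.23) = 49.7 × (1/2)^6.1435 ≈ 0.70304 mg.
lopepine: 292 × (1/2)^(13.7/15.4) = 292 × (1/2)^0.88961 ≈ 157.61 mg.
Total = 0.70304 + 157.61 ≈ 158.31 mg.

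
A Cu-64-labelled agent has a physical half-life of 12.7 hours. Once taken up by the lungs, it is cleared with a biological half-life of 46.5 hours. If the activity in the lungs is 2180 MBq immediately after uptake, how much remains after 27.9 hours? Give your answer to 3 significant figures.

314 MBq

1/t_eff = 1/t_phys + 1/t_biol = 1/12.7 + 1/46.5 = 0.10025 per hour.
t_eff = 12.7 × 46.5 / (12.7 + 46.5) ≈ 9.9755 hours.
Remaining = 2180 × (1/2)^(27.9/9.9755) = 2180 × (1/2)^2.7969 ≈ 313.7 MBq.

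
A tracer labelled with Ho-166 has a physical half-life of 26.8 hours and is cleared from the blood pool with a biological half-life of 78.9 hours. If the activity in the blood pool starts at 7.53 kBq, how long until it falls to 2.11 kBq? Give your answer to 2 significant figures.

1/t_eff = 1/t_phys + 1/t_biol = 1/26.8 + 1/78.9 = 0.049988 per hour.
t_eff = 26.8 × 78.9 / (26.8 + 78.9) ≈ 20.005 hours.
n = log₂(7.53/2.11) ≈ 1.8354; t = 1.8354 × 20.005 ≈ 36.717 hours.

37 hours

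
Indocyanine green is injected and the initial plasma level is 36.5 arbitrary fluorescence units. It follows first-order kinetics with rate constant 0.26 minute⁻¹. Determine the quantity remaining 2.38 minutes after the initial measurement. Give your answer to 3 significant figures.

t½ = ln 2 / λ = 0.69315 / 0.26 ≈ 2.666 minutes.
Number of half-lives: n = 2.38/2.666 ≈ 0.89274.
Remaining = 36.5 × (1/2)^0.89274 = 36.5 × 0.53859 ≈ 19.659 arbitrary fluorescence units.

19.7 arbitrary fluorescence units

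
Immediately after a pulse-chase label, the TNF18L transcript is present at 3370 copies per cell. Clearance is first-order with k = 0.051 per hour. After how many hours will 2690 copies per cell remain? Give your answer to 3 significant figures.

t½ = ln 2 / k = 0.69315 / 0.051 ≈ 13.591 hours.
Fraction remaining = 2690/3370 ≈ 0.79822.
n = log₂(3370/2690) = ln(1.2528)/ln 2 ≈ 0.32514 half-lives.
t = n × t½ = 0.32514 × 13.591 ≈ 4.4191 hours.

4.42 hours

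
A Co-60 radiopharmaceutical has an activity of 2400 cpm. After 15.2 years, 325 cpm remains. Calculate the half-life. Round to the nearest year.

A/A₀ = 325/2400 ≈ 0.13542.
n = log₂(7.3846) ≈ 2.8845 half-lives elapsed in 15.2 years.
t½ = 15.2/2.8845 ≈ 5.2695 years.

5 years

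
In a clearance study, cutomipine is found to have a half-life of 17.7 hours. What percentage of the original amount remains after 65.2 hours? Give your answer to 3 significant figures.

7.78%

n = 65.2/17.7 ≈ 3.6836 half-lives.
Fraction remaining = (1/2)^3.6836 ≈ 0.077825, i.e. 7.7825%.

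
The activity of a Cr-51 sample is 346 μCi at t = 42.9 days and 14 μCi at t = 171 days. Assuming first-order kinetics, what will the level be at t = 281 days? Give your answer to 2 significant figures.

Over Δt = 171 − 42.9 = 128.1 days, the level fell by a factor of 346/14 ≈ 24.714.
n = log₂(24.714) ≈ 4.6273 half-lives, so t½ = 128.1/4.6273 ≈ 27.684 days.
From t = 171 to t = 281: 14 × (1/2)^((281−171)/27.684) ≈ 0.89125 μCi.

0.89 μCi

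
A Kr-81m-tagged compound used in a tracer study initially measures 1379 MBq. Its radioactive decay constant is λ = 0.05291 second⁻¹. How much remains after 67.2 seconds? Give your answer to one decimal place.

t½ = ln 2 / λ = 0.69315 / 0.05291 ≈ 13.1 seconds.
Number of half-lives: n = 67.2/13.1 ≈ 5.1296.
Remaining = 1379 × (1/2)^5.1296 = 1379 × 0.028566 ≈ 39.392 MBq.

39.4 MBq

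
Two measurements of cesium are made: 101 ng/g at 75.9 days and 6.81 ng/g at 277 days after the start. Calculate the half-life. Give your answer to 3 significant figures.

Over Δt = 277 − 75.9 = 201.1 days, the level fell by a factor of 101/6.81 ≈ 14.831.
n = log₂(14.831) ≈ 3.8906 half-lives, so t½ = 201.1/3.8906 ≈ 51.689 days.

51.7 days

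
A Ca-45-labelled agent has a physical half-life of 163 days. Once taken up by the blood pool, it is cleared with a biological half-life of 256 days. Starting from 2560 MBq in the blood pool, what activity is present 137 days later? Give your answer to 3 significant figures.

987 MBq

1/t_eff = 1/t_phys + 1/t_biol = 1/163 + 1/256 = 0.010041 per day.
t_eff = 163 × 256 / (163 + 256) ≈ 99.589 days.
Remaining = 2560 × (1/2)^(137/99.589) = 2560 × (1/2)^1.3756 ≈ 986.57 MBq.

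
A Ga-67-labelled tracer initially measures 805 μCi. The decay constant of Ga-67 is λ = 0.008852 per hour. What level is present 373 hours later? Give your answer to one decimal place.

t½ = ln 2 / λ = 0.69315 / 0.008852 ≈ 78.304 hours.
Number of half-lives: n = 373/78.304 ≈ 4.7635.
Remaining = 805 × (1/2)^4.7635 = 805 × 0.036817 ≈ 29.638 μCi.

29.6 μCi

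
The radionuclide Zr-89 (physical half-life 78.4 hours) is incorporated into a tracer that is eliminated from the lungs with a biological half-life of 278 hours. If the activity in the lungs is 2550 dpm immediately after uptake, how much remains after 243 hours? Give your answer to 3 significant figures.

162 dpm

1/t_eff = 1/t_phys + 1/t_biol = 1/78.4 + 1/278 = 0.016352 per hour.
t_eff = 78.4 × 278 / (78.4 + 278) ≈ 61.154 hours.
Remaining = 2550 × (1/2)^(243/61.154) = 2550 × (1/2)^3.9736 ≈ 162.32 dpm.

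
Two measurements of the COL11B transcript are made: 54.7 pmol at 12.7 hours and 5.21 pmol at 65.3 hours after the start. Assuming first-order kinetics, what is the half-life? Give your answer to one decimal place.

Over Δt = 65.3 − 12.7 = 52.6 hours, the level fell by a factor of 54.7/5.21 ≈ 10.499.
n = log₂(10.499) ≈ 3.3922 half-lives, so t½ = 52.6/3.3922 ≈ 15.506 hours.

15.5 hours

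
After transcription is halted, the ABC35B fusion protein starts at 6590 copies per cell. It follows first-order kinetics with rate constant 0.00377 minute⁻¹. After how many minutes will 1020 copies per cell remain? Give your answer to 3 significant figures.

495 minutes

t½ = ln 2 / k = 0.69315 / 0.00377 ≈ 183.86 minutes.
Fraction remaining = 1020/6590 ≈ 0.15478.
n = log₂(6590/1020) = ln(6.4608)/ln 2 ≈ 2.6917 half-lives.
t = n × t½ = 2.6917 × 183.86 ≈ 494.89 minutes.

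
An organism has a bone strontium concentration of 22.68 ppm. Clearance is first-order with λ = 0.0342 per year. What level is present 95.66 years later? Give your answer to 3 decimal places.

0.861 ppm

t½ = ln 2 / λ = 0.69315 / 0.0342 ≈ 20.267 years.
Number of half-lives: n = 95.66/20.267 ≈ 4.7199.
Remaining = 22.68 × (1/2)^4.7199 = 22.68 × 0.037947 ≈ 0.86063 ppm.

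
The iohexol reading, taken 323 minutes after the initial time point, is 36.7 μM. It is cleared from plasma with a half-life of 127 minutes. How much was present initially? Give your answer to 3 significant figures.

Number of half-lives elapsed: n = 323/127 ≈ 2.5433.
A₀ = A × 2^n = 36.7 × 2^2.5433 = 36.7 × 5.8292 ≈ 213.93 μM.

214 μM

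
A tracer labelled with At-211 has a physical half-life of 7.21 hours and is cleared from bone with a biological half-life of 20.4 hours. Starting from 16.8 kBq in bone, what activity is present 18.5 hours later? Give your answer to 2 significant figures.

1/t_eff = 1/t_phys + 1/t_biol = 1/7.21 + 1/20.4 = 0.18772 per hour.
t_eff = 7.21 × 20.4 / (7.21 + 20.4) ≈ 5.3272 hours.
Remaining = 16.8 × (1/2)^(18.5/5.3272) = 16.8 × (1/2)^3.4727 ≈ 1.5132 kBq.

1.5 kBq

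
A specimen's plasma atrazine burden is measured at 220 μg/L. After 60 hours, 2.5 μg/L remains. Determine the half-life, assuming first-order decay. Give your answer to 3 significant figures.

9.29 hours

A/A₀ = 2.5/220 ≈ 0.011364.
n = log₂(88) ≈ 6.4594 half-lives elapsed in 60 hours.
t½ = 60/6.4594 ≈ 9.2887 hours.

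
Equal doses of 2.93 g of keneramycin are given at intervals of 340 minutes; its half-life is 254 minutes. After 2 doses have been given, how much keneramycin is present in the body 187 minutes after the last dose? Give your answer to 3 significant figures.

2.45 g

The 2 doses were given 527, 187 minutes ago.
Total = 2.93·(1/2)^(527/254) + 2.93·(1/2)^(187/254)
      = 0.69549 + 1.7589 ≈ 2.4544 g.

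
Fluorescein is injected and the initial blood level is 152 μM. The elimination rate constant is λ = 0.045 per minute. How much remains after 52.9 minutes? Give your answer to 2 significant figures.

14 μM

t½ = ln 2 / λ = 0.69315 / 0.045 ≈ 15.403 minutes.
Number of half-lives: n = 52.9/15.403 ≈ 3.4343.
Remaining = 152 × (1/2)^3.4343 = 152 × 0.092504 ≈ 14.061 μM.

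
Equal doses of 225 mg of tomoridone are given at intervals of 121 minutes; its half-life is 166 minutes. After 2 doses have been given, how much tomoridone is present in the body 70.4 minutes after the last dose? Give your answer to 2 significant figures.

The 2 doses were given 191.4, 70.4 minutes ago.
Total = 225·(1/2)^(191.4/166) + 225·(1/2)^(70.4/166)
      = 101.18 + 167.69 ≈ 268.87 mg.

270 mg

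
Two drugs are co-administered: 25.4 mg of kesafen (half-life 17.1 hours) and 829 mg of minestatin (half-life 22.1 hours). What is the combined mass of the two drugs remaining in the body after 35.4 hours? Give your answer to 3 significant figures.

kesafen: 25.4 × (1/2)^(35.4/17.1) = 25.4 × (1/2)^2.0702 ≈ 6.0485 mg.
minestatin: 829 × (1/2)^(35.4/22.1) = 829 × (1/2)^1.6018 ≈ 273.13 mg.
Total = 6.0485 + 273.13 ≈ 279.17 mg.

279 mg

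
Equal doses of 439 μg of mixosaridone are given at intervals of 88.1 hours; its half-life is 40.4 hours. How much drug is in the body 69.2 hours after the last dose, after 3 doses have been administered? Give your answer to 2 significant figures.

The 3 doses were given 245.4, 157.3, 69.2 hours ago.
Total = 439·(1/2)^(245.4/40.4) + 439·(1/2)^(157.3/40.4) + 439·(1/2)^(69.2/40.4)
      = 6.5152 + 29.538 + 133.92 ≈ 169.97 μg.

170 μg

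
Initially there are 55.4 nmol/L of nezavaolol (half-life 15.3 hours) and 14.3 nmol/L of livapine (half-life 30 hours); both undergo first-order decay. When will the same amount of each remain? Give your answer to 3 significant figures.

Set 55.4·(1/2)^(t/15.3) = 14.3·(1/2)^(t/30).
Taking log₂: log₂(55.4/14.3) = t·(1/15.3 − 1/30).
log₂(3.8741) = 1.9539; 1/15.3 − 1/30 = 0.032026.
t = 1.9539 / 0.032026 ≈ 61.009 hours.

61.0 hours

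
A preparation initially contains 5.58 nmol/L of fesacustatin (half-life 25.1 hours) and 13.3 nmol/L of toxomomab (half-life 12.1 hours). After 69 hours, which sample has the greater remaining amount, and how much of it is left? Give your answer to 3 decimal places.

fesacustatin: 5.58 × (1/2)^2.749 ≈ 0.83004 nmol/L.
toxomomab: 13.3 × (1/2)^5.7025 ≈ 0.25541 nmol/L.
Fesacustatin has more remaining, at ≈ 0.83004 nmol/L.

fesacustatin, 0.830 nmol/L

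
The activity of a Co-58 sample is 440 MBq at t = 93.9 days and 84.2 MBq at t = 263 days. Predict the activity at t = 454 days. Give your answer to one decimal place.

Over Δt = 263 − 93.9 = 169.1 days, the level fell by a factor of 440/84.2 ≈ 5.2257.
n = log₂(5.2257) ≈ 2.3856 half-lives, so t½ = 169.1/2.3856 ≈ 70.883 days.
From t = 263 to t = 454: 84.2 × (1/2)^((454−263)/70.883) ≈ 13.007 MBq.

13.0 MBq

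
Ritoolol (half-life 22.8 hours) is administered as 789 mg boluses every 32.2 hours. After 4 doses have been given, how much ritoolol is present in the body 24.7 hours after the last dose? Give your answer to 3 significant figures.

The 4 doses were given 121.3, 89.1, 56.9, 24.7 hours ago.
Total = 789·(1/2)^(121.3/22.8) + 789·(1/2)^(89.1/22.8) + 789·(1/2)^(56.9/22.8) + 789·(1/2)^(24.7/22.8)
      = 19.749 + 52.563 + 139.9 + 372.36 ≈ 584.57 mg.

585 mg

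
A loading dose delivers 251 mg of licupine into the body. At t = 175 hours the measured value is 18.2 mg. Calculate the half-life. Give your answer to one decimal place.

46.2 hours

A/A₀ = 18.2/251 ≈ 0.07251.
n = log₂(13.791) ≈ 3.7857 half-lives elapsed in 175 hours.
t½ = 175/3.7857 ≈ 46.227 hours.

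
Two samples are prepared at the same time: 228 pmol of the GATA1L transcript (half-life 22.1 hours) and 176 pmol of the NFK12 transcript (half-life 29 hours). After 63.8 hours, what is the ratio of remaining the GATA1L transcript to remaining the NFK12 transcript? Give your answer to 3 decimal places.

GATA1L transcript: 228 × (1/2)^(63.8/22.1) = 228 × (1/2)^2.8869 ≈ 30.825 pmol.
NFK12 transcript: 176 × (1/2)^(63.8/29) = 176 × (1/2)^2.2 ≈ 38.304 pmol.
Ratio ≈ 30.825 / 38.304 ≈ 0.80473.

0.805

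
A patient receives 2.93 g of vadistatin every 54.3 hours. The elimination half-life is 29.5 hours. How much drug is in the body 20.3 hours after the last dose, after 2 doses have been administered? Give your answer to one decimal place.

2.3 g

The 2 doses were given 74.6, 20.3 hours ago.
Total = 2.93·(1/2)^(74.6/29.5) + 2.93·(1/2)^(20.3/29.5)
      = 0.50771 + 1.8185 ≈ 2.3262 g.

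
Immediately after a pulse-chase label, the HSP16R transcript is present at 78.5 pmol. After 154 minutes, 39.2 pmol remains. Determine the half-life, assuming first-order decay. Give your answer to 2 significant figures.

150 minutes

A/A₀ = 39.2/78.5 ≈ 0.49936.
n = log₂(2.0026) ≈ 1.0018 half-lives elapsed in 154 minutes.
t½ = 154/1.0018 ≈ 153.72 minutes.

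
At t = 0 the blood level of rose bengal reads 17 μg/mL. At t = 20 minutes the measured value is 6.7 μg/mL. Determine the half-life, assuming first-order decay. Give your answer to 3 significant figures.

A/A₀ = 6.7/17 ≈ 0.39412.
n = log₂(2.5373) ≈ 1.3433 half-lives elapsed in 20 minutes.
t½ = 20/1.3433 ≈ 14.889 minutes.

14.9 minutes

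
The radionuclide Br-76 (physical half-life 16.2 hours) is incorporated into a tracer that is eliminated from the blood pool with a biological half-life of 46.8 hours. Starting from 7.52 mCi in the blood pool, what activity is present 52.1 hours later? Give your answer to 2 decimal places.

1/t_eff = 1/t_phys + 1/t_biol = 1/16.2 + 1/46.8 = 0.083096 per hour.
t_eff = 16.2 × 46.8 / (16.2 + 46.8) ≈ 12.034 hours.
Remaining = 7.52 × (1/2)^(52.1/12.034) = 7.52 × (1/2)^4.3293 ≈ 0.37408 mCi.

0.37 mCi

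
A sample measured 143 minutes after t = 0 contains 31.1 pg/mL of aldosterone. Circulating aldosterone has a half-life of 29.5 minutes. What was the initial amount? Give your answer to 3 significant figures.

Number of half-lives elapsed: n = 143/29.5 ≈ 4.8475.
A₀ = A × 2^n = 31.1 × 2^4.8475 = 31.1 × 28.789 ≈ 895.35 pg/mL.

895 pg/mL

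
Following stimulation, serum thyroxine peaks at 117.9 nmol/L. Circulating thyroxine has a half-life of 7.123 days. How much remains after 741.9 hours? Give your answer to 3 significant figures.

5.82 nmol/L

Convert the elapsed time: 741.9 hours = 30.9125 days.
Number of half-lives: n = 30.9125/7.123 ≈ 4.3398.
Remaining = 117.9 × (1/2)^4.3398 = 117.9 × 0.049384 ≈ 5.8224 nmol/L.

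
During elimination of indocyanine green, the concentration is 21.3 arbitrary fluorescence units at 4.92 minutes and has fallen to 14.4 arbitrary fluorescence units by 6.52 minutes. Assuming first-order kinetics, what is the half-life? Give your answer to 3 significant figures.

2.83 minutes

Over Δt = 6.52 − 4.92 = 1.6 minutes, the level fell by a factor of 21.3/14.4 ≈ 1.4792.
n = log₂(1.4792) ≈ 0.56478 half-lives, so t½ = 1.6/0.56478 ≈ 2.8329 minutes.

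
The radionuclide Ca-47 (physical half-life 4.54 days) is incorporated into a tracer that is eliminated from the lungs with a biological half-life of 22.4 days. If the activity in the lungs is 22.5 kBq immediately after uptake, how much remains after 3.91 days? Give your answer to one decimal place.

11.0 kBq

1/t_eff = 1/t_phys + 1/t_biol = 1/4.54 + 1/22.4 = 0.26491 per day.
t_eff = 4.54 × 22.4 / (4.54 + 22.4) ≈ 3.7749 days.
Remaining = 22.5 × (1/2)^(3.91/3.7749) = 22.5 × (1/2)^1.0358 ≈ 10.974 kBq.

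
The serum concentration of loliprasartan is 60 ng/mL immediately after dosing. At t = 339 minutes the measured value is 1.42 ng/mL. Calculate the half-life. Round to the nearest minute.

A/A₀ = 1.42/60 ≈ 0.023667.
n = log₂(42.254) ≈ 5.401 half-lives elapsed in 339 minutes.
t½ = 339/5.401 ≈ 62.766 minutes.

63 minutes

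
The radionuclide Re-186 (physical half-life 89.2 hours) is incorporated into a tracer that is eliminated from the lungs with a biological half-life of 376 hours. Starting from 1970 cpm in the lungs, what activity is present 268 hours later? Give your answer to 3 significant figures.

150 cpm

1/t_eff = 1/t_phys + 1/t_biol = 1/89.2 + 1/376 = 0.01387 per hour.
t_eff = 89.2 × 376 / (89.2 + 376) ≈ 72.096 hours.
Remaining = 1970 × (1/2)^(268/72.096) = 1970 × (1/2)^3.7173 ≈ 149.78 cpm.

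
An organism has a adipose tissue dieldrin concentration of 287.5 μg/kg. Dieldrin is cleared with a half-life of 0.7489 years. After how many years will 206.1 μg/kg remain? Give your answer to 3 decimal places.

0.360 years

Fraction remaining = 206.1/287.5 ≈ 0.71687.
n = log₂(287.5/206.1) = ln(1.395)/ln 2 ≈ 0.48022 half-lives.
t = n × t½ = 0.48022 × 0.7489 ≈ 0.35963 years.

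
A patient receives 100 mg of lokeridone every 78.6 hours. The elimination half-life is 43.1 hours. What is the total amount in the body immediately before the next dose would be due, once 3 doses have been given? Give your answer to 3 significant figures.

The 3 doses were given 235.8, 157.2, 78.6 hours ago.
Total = 100·(1/2)^(235.8/43.1) + 100·(1/2)^(157.2/43.1) + 100·(1/2)^(78.6/43.1)
      = 2.2546 + 7.9808 + 28.25 ≈ 38.486 mg.

38.5 mg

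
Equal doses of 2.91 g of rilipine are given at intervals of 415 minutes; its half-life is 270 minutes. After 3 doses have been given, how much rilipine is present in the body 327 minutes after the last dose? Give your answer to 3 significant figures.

The 3 doses were given 1157, 742, 327 minutes ago.
Total = 2.91·(1/2)^(1157/270) + 2.91·(1/2)^(742/270) + 2.91·(1/2)^(327/270)
      = 0.14925 + 0.43313 + 1.2569 ≈ 1.8393 g.

1.84 g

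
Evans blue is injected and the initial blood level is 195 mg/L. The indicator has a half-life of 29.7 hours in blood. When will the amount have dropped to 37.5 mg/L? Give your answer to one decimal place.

70.6 hours

Fraction remaining = 37.5/195 ≈ 0.19231.
n = log₂(195/37.5) = ln(5.2)/ln 2 ≈ 2.3785 half-lives.
t = n × t½ = 2.3785 × 29.7 ≈ 70.642 hours.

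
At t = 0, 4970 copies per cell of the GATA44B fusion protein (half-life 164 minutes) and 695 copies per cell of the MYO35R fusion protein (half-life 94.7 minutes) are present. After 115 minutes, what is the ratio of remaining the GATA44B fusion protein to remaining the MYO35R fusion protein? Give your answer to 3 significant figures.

GATA44B fusion protein: 4970 × (1/2)^(115/164) = 4970 × (1/2)^0.70122 ≈ 3056.8 copies per cell.
MYO35R fusion protein: 695 × (1/2)^(115/94.7) = 695 × (1/2)^1.2144 ≈ 299.52 copies per cell.
Ratio ≈ 3056.8 / 299.52 ≈ 10.206.

10.2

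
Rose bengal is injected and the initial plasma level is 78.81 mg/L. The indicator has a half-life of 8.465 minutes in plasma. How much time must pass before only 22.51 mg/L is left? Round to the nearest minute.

Fraction remaining = 22.51/78.81 ≈ 0.28562.
n = log₂(78.81/22.51) = ln(3.5011)/ln 2 ≈ 1.8078 half-lives.
t = n × t½ = 1.8078 × 8.465 ≈ 15.303 minutes.

15 minutes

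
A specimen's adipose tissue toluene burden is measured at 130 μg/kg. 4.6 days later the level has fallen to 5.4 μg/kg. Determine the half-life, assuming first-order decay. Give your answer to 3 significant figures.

1.00 days

A/A₀ = 5.4/130 ≈ 0.041538.
n = log₂(24.074) ≈ 4.5894 half-lives elapsed in 4.6 days.
t½ = 4.6/4.5894 ≈ 1.0023 days.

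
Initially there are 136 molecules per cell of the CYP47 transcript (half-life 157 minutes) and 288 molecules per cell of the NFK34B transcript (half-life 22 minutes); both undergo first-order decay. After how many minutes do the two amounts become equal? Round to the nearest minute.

Set 136·(1/2)^(t/157) = 288·(1/2)^(t/22).
Taking log₂: log₂(136/288) = t·(1/157 − 1/22).
log₂(0.47222) = -1.0825; 1/157 − 1/22 = -0.039085.
t = -1.0825 / -0.039085 ≈ 27.695 minutes.

28 minutes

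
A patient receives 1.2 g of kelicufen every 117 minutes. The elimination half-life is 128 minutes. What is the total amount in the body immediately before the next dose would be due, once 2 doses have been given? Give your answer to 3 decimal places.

The 2 doses were given 234, 117 minutes ago.
Total = 1.2·(1/2)^(234/128) + 1.2·(1/2)^(117/128)
      = 0.33796 + 0.63683 ≈ 0.97478 g.

0.975 g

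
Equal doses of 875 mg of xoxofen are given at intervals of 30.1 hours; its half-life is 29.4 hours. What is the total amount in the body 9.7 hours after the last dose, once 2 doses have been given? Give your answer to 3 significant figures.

The 2 doses were given 39.8, 9.7 hours ago.
Total = 875·(1/2)^(39.8/29.4) + 875·(1/2)^(9.7/29.4)
      = 342.37 + 696.13 ≈ 1038.5 mg.

1040 mg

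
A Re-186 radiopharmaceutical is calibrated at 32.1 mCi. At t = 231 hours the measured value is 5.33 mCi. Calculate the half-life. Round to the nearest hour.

89 hours

A/A₀ = 5.33/32.1 ≈ 0.16604.
n = log₂(6.0225) ≈ 2.5904 half-lives elapsed in 231 hours.
t½ = 231/2.5904 ≈ 89.177 hours.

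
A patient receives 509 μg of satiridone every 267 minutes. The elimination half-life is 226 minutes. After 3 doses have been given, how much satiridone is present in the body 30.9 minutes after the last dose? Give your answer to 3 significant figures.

757 μg

The 3 doses were given 564.9, 297.9, 30.9 minutes ago.
Total = 509·(1/2)^(564.9/226) + 509·(1/2)^(297.9/226) + 509·(1/2)^(30.9/226)
      = 90.007 + 204.14 + 462.98 ≈ 757.12 μg.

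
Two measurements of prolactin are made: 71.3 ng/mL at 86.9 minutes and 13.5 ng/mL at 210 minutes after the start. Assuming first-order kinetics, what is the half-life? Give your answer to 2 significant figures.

51 minutes

Over Δt = 210 − 86.9 = 123.1 minutes, the level fell by a factor of 71.3/13.5 ≈ 5.2815.
n = log₂(5.2815) ≈ 2.4009 half-lives, so t½ = 123.1/2.4009 ≈ 51.272 minutes.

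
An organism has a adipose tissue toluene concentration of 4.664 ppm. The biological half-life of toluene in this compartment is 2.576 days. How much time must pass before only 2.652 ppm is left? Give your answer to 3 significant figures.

2.10 days

Fraction remaining = 2.652/4.664 ≈ 0.56861.
n = log₂(4.664/2.652) = ln(1.7587)/ln 2 ≈ 0.81449 half-lives.
t = n × t½ = 0.81449 × 2.576 ≈ 2.0981 days.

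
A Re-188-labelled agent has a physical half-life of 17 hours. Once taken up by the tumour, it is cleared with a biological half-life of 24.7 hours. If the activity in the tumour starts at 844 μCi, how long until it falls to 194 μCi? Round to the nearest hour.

1/t_eff = 1/t_phys + 1/t_biol = 1/17 + 1/24.7 = 0.099309 per hour.
t_eff = 17 × 24.7 / (17 + 24.7) ≈ 10.07 hours.
n = log₂(844/194) ≈ 2.1212; t = 2.1212 × 10.07 ≈ 21.359 hours.

21 hours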